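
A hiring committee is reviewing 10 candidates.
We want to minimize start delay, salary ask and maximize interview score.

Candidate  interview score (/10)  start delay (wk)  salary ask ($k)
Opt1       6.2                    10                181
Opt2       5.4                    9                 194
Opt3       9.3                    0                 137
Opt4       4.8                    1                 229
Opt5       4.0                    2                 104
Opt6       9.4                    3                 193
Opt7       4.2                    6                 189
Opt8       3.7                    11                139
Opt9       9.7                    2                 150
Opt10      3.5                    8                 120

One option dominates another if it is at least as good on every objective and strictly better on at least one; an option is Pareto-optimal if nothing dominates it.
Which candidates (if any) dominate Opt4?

Opt3

Opt3: interview score 9.3≥4.8, start delay 0≤1, salary ask 137≤229 — dominates Opt4.
Others (Opt1, Opt2, Opt5, Opt6, Opt7, Opt8, Opt9, Opt10) are each worse than Opt4 on at least one objective.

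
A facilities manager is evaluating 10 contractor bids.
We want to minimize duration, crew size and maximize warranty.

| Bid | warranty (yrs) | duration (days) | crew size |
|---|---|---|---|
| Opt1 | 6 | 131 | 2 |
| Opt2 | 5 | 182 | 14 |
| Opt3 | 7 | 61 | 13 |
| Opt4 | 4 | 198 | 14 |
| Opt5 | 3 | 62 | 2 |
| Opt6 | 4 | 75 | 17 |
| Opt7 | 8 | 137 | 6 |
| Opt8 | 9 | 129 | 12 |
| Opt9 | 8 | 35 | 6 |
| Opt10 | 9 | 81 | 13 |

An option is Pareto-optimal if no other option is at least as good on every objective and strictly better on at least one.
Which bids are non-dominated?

Opt1: not dominated.
Opt2: dominated by Opt1 (warranty 6≥5, duration 131≤182, crew size 2≤14).
Opt3: dominated by Opt9 (warranty 8≥7, duration 35≤61, crew size 6≤13).
Opt4: dominated by Opt1 (warranty 6≥4, duration 131≤198, crew size 2≤14).
Opt5: not dominated.
Opt6: dominated by Opt3 (warranty 7≥4, duration 61≤75, crew size 13≤17).
Opt7: dominated by Opt9 (warranty 8≥8, duration 35≤137, crew size 6≤6).
Opt8: not dominated.
Opt9: not dominated (best duration).
Opt10: not dominated.

Opt1, Opt5, Opt8, Opt9, Opt10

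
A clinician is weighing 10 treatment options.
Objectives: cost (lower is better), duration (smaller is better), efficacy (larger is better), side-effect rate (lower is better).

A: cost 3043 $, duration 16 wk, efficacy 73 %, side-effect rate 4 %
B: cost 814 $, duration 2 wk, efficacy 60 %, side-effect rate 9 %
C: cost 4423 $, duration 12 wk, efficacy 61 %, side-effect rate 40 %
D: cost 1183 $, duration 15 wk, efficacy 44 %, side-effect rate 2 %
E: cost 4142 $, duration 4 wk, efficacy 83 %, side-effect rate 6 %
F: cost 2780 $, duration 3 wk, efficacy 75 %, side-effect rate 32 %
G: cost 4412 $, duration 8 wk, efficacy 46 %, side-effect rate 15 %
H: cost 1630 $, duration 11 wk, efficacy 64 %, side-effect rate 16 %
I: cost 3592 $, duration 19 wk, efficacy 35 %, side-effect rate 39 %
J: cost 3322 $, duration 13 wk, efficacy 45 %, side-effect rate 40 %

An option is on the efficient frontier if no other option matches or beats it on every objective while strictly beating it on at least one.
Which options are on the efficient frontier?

A, B, D, E, F, H

A: not dominated.
B: not dominated (best cost).
C: dominated by E (cost 4142≤4423, duration 4≤12, efficacy 83≥61, side-effect rate 6≤40).
D: not dominated (best side-effect rate).
E: not dominated (best efficacy).
F: not dominated.
G: dominated by B (cost 814≤4412, duration 2≤8, efficacy 60≥46, side-effect rate 9≤15).
H: not dominated.
I: dominated by A (cost 3043≤3592, duration 16≤19, efficacy 73≥35, side-effect rate 4≤39).
J: dominated by B (cost 814≤3322, duration 2≤13, efficacy 60≥45, side-effect rate 9≤40).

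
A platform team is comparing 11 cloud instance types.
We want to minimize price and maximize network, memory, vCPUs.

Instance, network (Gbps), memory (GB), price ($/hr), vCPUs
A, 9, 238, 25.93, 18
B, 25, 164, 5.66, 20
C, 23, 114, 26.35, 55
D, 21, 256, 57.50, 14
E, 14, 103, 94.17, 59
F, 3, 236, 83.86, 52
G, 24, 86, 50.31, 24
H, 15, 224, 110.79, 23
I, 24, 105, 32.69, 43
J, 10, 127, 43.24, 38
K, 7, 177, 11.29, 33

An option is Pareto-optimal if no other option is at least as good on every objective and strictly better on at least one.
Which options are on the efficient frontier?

A: not dominated.
B: not dominated (best network).
C: not dominated.
D: not dominated (best memory).
E: not dominated (best vCPUs).
F: not dominated.
G: dominated by I (network 24≥24, memory 105≥86, price 32.69≤50.31, vCPUs 43≥24).
H: not dominated.
I: not dominated.
J: not dominated.
K: not dominated.

A, B, C, D, E, F, H, I, J, K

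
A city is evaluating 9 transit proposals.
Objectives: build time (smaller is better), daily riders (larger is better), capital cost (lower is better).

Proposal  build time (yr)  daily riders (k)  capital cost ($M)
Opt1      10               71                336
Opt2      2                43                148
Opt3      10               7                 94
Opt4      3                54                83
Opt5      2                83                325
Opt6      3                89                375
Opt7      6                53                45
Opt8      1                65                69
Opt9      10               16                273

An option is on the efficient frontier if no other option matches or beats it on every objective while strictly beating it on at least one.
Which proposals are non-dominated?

Opt5, Opt6, Opt7, Opt8

Opt1: dominated by Opt5 (build time 2≤10, daily riders 83≥71, capital cost 325≤336).
Opt2: dominated by Opt8 (build time 1≤2, daily riders 65≥43, capital cost 69≤148).
Opt3: dominated by Opt4 (build time 3≤10, daily riders 54≥7, capital cost 83≤94).
Opt4: dominated by Opt8 (build time 1≤3, daily riders 65≥54, capital cost 69≤83).
Opt5: not dominated.
Opt6: not dominated (best daily riders).
Opt7: not dominated (best capital cost).
Opt8: not dominated (best build time).
Opt9: dominated by Opt2 (build time 2≤10, daily riders 43≥16, capital cost 148≤273).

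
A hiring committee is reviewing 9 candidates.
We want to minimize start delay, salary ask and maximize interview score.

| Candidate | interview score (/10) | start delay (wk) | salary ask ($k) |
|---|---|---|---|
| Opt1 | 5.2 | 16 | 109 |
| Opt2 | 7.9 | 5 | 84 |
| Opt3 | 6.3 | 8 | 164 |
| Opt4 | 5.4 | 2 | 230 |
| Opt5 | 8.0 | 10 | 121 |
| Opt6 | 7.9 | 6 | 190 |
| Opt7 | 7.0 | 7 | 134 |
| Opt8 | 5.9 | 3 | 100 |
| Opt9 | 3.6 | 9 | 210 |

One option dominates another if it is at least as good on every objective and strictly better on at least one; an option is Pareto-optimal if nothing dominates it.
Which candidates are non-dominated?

Opt2, Opt4, Opt5, Opt8

Opt1: dominated by Opt2 (interview score 7.9≥5.2, start delay 5≤16, salary ask 84≤109).
Opt2: not dominated (best salary ask).
Opt3: dominated by Opt2 (interview score 7.9≥6.3, start delay 5≤8, salary ask 84≤164).
Opt4: not dominated (best start delay).
Opt5: not dominated (best interview score).
Opt6: dominated by Opt2 (interview score 7.9≥7.9, start delay 5≤6, salary ask 84≤190).
Opt7: dominated by Opt2 (interview score 7.9≥7.0, start delay 5≤7, salary ask 84≤134).
Opt8: not dominated.
Opt9: dominated by Opt2 (interview score 7.9≥3.6, start delay 5≤9, salary ask 84≤210).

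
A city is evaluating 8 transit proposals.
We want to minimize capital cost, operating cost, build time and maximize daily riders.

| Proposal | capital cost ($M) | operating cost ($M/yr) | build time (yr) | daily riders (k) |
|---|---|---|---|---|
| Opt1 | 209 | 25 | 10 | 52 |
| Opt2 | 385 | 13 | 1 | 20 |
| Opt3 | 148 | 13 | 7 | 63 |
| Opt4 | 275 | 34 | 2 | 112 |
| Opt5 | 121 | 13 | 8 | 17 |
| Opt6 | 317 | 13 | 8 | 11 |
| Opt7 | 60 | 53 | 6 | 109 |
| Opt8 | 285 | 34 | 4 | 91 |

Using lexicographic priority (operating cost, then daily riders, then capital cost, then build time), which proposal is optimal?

First minimize operating cost: best is 13, kept {Opt2, Opt3, Opt5, Opt6}.
Then maximize daily riders: best is 63, kept {Opt3}.

Opt3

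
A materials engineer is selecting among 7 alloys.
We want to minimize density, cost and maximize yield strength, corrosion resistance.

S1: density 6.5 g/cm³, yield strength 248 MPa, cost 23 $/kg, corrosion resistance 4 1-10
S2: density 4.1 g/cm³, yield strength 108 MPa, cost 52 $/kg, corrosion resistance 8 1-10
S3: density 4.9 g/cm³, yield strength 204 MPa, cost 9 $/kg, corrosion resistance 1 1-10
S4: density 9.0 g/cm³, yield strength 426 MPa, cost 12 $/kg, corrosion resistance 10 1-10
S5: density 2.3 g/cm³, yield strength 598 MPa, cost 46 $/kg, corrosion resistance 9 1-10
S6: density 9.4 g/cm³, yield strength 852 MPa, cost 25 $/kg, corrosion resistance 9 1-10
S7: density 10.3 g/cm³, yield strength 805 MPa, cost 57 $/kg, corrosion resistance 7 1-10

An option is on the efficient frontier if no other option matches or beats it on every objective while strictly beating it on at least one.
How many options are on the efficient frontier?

S1: not dominated.
S2: dominated by S5 (density 2.3≤4.1, yield strength 598≥108, cost 46≤52, corrosion resistance 9≥8).
S3: not dominated (best cost).
S4: not dominated (best corrosion resistance).
S5: not dominated (best density).
S6: not dominated (best yield strength).
S7: dominated by S6 (density 9.4≤10.3, yield strength 852≥805, cost 25≤57, corrosion resistance 9≥7).
Pareto-optimal: S1, S3, S4, S5, S6 → 5.

5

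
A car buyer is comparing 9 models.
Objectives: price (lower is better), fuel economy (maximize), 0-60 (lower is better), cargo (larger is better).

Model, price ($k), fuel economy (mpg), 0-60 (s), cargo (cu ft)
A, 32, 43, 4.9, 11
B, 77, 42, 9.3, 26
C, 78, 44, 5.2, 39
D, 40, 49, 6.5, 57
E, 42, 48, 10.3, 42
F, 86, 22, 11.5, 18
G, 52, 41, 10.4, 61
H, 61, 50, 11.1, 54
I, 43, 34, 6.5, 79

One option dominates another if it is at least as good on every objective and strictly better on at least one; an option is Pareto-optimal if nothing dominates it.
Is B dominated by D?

Yes

D vs B: price 40≤77, fuel economy 49≥42, 0-60 6.5≤9.3, cargo 57≥26 — D is at least as good on every objective with at least one strict improvement.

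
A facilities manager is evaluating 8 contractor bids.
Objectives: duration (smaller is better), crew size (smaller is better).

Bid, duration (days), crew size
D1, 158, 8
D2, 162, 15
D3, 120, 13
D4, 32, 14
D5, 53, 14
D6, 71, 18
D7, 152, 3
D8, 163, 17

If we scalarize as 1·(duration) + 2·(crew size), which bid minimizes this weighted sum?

D1: 1·158 + 2·8 = 174
D2: 1·162 + 2·15 = 192
D3: 1·120 + 2·13 = 146
D4: 1·32 + 2·14 = 60
D5: 1·53 + 2·14 = 81
D6: 1·71 + 2·18 = 107
D7: 1·152 + 2·3 = 158
D8: 1·163 + 2·17 = 197
Lowest: D4 at 60.

D4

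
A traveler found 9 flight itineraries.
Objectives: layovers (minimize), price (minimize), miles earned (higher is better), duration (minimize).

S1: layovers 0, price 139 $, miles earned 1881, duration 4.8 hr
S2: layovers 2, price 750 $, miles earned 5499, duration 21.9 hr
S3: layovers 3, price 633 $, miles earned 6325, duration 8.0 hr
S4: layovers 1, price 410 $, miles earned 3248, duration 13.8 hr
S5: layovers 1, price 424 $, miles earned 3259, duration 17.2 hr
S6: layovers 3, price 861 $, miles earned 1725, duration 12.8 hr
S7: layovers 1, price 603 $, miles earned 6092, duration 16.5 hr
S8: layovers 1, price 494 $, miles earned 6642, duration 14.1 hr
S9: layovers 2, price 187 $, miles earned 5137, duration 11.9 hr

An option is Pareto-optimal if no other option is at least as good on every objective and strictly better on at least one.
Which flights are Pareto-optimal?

S1, S3, S4, S5, S8, S9

S1: not dominated (best layovers).
S2: dominated by S7 (layovers 1≤2, price 603≤750, miles earned 6092≥5499, duration 16.5≤21.9).
S3: not dominated.
S4: not dominated.
S5: not dominated.
S6: dominated by S1 (layovers 0≤3, price 139≤861, miles earned 1881≥1725, duration 4.8≤12.8).
S7: dominated by S8 (layovers 1≤1, price 494≤603, miles earned 6642≥6092, duration 14.1≤16.5).
S8: not dominated (best miles earned).
S9: not dominated.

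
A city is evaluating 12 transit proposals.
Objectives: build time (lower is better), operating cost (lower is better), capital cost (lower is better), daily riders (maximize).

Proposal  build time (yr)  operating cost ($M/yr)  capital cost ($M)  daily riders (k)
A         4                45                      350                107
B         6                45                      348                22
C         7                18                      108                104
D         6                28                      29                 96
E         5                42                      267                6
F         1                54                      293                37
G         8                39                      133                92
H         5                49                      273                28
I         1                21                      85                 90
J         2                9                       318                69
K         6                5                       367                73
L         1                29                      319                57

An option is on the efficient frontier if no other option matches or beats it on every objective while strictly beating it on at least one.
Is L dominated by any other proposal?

Yes

I vs L: build time 1≤1, operating cost 21≤29, capital cost 85≤319, daily riders 90≥57 — I is at least as good on every objective and strictly better on at least one, so I dominates L.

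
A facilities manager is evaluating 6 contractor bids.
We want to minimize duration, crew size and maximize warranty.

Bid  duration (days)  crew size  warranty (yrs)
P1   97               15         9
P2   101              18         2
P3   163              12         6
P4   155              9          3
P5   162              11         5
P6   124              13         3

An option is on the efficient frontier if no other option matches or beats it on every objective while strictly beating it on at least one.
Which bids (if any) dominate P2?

P1: duration 97≤101, crew size 15≤18, warranty 9≥2 — dominates P2.
Others (P3, P4, P5, P6) are each worse than P2 on at least one objective.

P1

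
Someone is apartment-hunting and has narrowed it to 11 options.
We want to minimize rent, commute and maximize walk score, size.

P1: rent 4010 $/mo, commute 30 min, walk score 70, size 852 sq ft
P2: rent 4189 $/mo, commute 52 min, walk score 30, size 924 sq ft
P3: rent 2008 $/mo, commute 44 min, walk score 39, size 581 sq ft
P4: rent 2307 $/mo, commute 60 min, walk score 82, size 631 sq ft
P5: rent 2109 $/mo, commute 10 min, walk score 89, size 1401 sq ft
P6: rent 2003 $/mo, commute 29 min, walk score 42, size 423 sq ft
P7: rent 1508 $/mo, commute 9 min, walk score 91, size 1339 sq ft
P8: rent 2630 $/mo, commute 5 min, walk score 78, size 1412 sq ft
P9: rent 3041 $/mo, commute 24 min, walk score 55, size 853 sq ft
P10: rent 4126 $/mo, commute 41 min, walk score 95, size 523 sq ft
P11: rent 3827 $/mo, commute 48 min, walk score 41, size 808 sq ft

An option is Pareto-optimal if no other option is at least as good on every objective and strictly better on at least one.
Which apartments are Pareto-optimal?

P5, P7, P8, P10

P1: dominated by P5 (rent 2109≤4010, commute 10≤30, walk score 89≥70, size 1401≥852).
P2: dominated by P5 (rent 2109≤4189, commute 10≤52, walk score 89≥30, size 1401≥924).
P3: dominated by P7 (rent 1508≤2008, commute 9≤44, walk score 91≥39, size 1339≥581).
P4: dominated by P5 (rent 2109≤2307, commute 10≤60, walk score 89≥82, size 1401≥631).
P5: not dominated.
P6: dominated by P7 (rent 1508≤2003, commute 9≤29, walk score 91≥42, size 1339≥423).
P7: not dominated (best rent).
P8: not dominated (best commute).
P9: dominated by P5 (rent 2109≤3041, commute 10≤24, walk score 89≥55, size 1401≥853).
P10: not dominated (best walk score).
P11: dominated by P5 (rent 2109≤3827, commute 10≤48, walk score 89≥41, size 1401≥808).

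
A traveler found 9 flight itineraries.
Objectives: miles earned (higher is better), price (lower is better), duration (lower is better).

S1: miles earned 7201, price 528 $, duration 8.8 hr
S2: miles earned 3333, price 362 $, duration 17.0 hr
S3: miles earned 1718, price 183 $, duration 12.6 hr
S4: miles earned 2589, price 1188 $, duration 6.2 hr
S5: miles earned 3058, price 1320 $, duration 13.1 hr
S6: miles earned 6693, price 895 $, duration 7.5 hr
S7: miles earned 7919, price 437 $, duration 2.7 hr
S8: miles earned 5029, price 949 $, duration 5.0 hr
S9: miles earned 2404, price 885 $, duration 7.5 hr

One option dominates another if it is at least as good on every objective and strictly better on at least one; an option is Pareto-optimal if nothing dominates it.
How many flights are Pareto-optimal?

S1: dominated by S7 (miles earned 7919≥7201, price 437≤528, duration 2.7≤8.8).
S2: not dominated.
S3: not dominated (best price).
S4: dominated by S7 (miles earned 7919≥2589, price 437≤1188, duration 2.7≤6.2).
S5: dominated by S1 (miles earned 7201≥3058, price 528≤1320, duration 8.8≤13.1).
S6: dominated by S7 (miles earned 7919≥6693, price 437≤895, duration 2.7≤7.5).
S7: not dominated (best miles earned).
S8: dominated by S7 (miles earned 7919≥5029, price 437≤949, duration 2.7≤5.0).
S9: dominated by S7 (miles earned 7919≥2404, price 437≤885, duration 2.7≤7.5).
Pareto-optimal: S2, S3, S7 → 3.

3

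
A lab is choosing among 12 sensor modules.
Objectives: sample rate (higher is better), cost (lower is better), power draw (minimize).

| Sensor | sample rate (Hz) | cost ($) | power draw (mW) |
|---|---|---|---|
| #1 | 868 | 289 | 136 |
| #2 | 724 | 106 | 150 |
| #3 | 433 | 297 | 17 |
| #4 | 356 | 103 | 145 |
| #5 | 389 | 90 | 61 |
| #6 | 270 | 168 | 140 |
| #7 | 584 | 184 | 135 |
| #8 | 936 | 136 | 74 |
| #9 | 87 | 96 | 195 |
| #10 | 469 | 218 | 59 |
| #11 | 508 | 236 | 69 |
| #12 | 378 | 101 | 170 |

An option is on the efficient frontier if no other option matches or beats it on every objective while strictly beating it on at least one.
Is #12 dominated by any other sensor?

Yes

#5 vs #12: sample rate 389≥378, cost 90≤101, power draw 61≤170 — #5 is at least as good on every objective and strictly better on at least one, so #5 dominates #12.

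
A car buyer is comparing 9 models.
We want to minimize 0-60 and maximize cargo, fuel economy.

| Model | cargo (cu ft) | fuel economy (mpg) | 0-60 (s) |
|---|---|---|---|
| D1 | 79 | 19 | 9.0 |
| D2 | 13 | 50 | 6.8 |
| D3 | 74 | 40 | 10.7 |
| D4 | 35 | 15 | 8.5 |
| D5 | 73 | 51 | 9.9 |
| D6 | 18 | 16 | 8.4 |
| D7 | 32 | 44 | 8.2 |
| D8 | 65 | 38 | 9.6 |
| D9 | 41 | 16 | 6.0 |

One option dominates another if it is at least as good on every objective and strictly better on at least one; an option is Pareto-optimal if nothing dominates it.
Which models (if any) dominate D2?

D1: worse on fuel economy (19 vs 50).
D3: worse on fuel economy (40 vs 50).
D4: worse on fuel economy (15 vs 50).
D5: worse on 0-60 (9.9 vs 6.8).
D6: worse on fuel economy (16 vs 50).
D7: worse on fuel economy (44 vs 50).
D8: worse on fuel economy (38 vs 50).
D9: worse on fuel economy (16 vs 50).
No option dominates D2.

none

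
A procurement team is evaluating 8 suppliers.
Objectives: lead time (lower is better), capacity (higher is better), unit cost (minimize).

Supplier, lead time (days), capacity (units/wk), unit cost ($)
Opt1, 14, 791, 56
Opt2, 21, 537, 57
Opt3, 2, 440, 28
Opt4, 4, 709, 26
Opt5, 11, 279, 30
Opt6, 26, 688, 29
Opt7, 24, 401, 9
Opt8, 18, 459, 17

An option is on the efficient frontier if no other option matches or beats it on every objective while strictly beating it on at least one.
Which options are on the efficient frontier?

Opt1: not dominated (best capacity).
Opt2: dominated by Opt1 (lead time 14≤21, capacity 791≥537, unit cost 56≤57).
Opt3: not dominated (best lead time).
Opt4: not dominated.
Opt5: dominated by Opt3 (lead time 2≤11, capacity 440≥279, unit cost 28≤30).
Opt6: dominated by Opt4 (lead time 4≤26, capacity 709≥688, unit cost 26≤29).
Opt7: not dominated (best unit cost).
Opt8: not dominated.

Opt1, Opt3, Opt4, Opt7, Opt8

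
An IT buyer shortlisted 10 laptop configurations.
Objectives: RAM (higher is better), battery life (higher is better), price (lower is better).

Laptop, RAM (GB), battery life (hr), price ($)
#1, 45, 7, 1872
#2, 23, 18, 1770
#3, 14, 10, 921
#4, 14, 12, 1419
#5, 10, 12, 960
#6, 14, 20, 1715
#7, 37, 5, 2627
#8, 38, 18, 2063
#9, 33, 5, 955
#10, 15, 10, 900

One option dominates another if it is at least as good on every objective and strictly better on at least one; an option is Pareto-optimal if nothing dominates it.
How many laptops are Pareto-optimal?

#1: not dominated (best RAM).
#2: not dominated.
#3: dominated by #10 (RAM 15≥14, battery life 10≥10, price 900≤921).
#4: not dominated.
#5: not dominated.
#6: not dominated (best battery life).
#7: dominated by #1 (RAM 45≥37, battery life 7≥5, price 1872≤2627).
#8: not dominated.
#9: not dominated.
#10: not dominated (best price).
Pareto-optimal: #1, #2, #4, #5, #6, #8, #9, #10 → 8.

8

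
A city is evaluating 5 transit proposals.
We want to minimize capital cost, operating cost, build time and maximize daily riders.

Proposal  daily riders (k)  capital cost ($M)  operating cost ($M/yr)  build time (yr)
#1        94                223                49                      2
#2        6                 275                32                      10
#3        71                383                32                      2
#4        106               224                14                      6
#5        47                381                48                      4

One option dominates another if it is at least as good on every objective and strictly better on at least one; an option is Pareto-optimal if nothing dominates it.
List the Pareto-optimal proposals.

#1: not dominated (best capital cost).
#2: dominated by #4 (daily riders 106≥6, capital cost 224≤275, operating cost 14≤32, build time 6≤10).
#3: not dominated.
#4: not dominated (best daily riders).
#5: not dominated.

#1, #3, #4, #5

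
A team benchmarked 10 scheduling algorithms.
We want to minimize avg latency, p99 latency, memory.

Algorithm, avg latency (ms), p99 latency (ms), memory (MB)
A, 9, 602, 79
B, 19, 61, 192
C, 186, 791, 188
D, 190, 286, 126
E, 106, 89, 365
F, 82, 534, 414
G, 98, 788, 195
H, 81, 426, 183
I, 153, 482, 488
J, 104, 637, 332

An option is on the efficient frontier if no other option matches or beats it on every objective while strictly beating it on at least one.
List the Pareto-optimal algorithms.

A: not dominated (best avg latency).
B: not dominated (best p99 latency).
C: dominated by A (avg latency 9≤186, p99 latency 602≤791, memory 79≤188).
D: not dominated.
E: dominated by B (avg latency 19≤106, p99 latency 61≤89, memory 192≤365).
F: dominated by B (avg latency 19≤82, p99 latency 61≤534, memory 192≤414).
G: dominated by A (avg latency 9≤98, p99 latency 602≤788, memory 79≤195).
H: not dominated.
I: dominated by B (avg latency 19≤153, p99 latency 61≤482, memory 192≤488).
J: dominated by A (avg latency 9≤104, p99 latency 602≤637, memory 79≤332).

A, B, D, H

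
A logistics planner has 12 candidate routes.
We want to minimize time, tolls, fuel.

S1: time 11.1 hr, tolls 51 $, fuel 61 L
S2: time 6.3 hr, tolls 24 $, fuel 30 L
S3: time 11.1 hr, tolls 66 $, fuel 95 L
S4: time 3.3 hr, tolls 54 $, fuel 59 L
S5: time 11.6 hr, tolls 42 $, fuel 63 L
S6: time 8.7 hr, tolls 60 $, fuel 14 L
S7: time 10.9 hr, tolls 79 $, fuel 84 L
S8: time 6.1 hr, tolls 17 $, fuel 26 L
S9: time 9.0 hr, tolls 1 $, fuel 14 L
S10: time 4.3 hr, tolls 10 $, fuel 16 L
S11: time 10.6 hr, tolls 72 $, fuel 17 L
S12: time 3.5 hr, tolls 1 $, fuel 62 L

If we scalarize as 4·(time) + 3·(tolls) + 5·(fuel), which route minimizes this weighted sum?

S1: 4·11.1 + 3·51 + 5·61 = 502.4
S2: 4·6.3 + 3·24 + 5·30 = 247.2
S3: 4·11.1 + 3·66 + 5·95 = 717.4
S4: 4·3.3 + 3·54 + 5·59 = 470.2
S5: 4·11.6 + 3·42 + 5·63 = 487.4
S6: 4·8.7 + 3·60 + 5·14 = 284.8
S7: 4·10.9 + 3·79 + 5·84 = 700.6
S8: 4·6.1 + 3·17 + 5·26 = 205.4
S9: 4·9.0 + 3·1 + 5·14 = 109.0
S10: 4·4.3 + 3·10 + 5·16 = 127.2
S11: 4·10.6 + 3·72 + 5·17 = 343.4
S12: 4·3.5 + 3·1 + 5·62 = 327.0
Lowest: S9 at 109.0.

S9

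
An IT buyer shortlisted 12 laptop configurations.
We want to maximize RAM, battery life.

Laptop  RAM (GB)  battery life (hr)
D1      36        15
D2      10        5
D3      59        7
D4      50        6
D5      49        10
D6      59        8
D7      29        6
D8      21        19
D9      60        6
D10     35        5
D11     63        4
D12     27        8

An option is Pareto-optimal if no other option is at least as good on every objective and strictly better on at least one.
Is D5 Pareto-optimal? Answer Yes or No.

Yes

D1: worse on RAM (36 vs 49).
D2: worse on RAM (10 vs 49).
D3: worse on battery life (7 vs 10).
D4: worse on battery life (6 vs 10).
D6: worse on battery life (8 vs 10).
D7: worse on RAM (29 vs 49).
D8: worse on RAM (21 vs 49).
D9: worse on battery life (6 vs 10).
D10: worse on RAM (35 vs 49).
D11: worse on battery life (4 vs 10).
D12: worse on RAM (27 vs 49).
No option is at least as good as D5 on every objective and strictly better on one.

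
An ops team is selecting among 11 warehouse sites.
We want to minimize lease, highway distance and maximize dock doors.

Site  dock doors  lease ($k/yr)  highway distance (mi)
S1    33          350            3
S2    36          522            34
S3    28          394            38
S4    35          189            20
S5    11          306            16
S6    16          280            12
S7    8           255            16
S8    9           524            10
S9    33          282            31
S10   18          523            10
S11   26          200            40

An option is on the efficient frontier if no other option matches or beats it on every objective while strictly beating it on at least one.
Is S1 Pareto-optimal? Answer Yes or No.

S2: worse on lease (522 vs 350).
S3: worse on dock doors (28 vs 33).
S4: worse on highway distance (20 vs 3).
S5: worse on dock doors (11 vs 33).
S6: worse on dock doors (16 vs 33).
S7: worse on dock doors (8 vs 33).
S8: worse on dock doors (9 vs 33).
S9: worse on highway distance (31 vs 3).
S10: worse on dock doors (18 vs 33).
S11: worse on dock doors (26 vs 33).
No option is at least as good as S1 on every objective and strictly better on one.

Yes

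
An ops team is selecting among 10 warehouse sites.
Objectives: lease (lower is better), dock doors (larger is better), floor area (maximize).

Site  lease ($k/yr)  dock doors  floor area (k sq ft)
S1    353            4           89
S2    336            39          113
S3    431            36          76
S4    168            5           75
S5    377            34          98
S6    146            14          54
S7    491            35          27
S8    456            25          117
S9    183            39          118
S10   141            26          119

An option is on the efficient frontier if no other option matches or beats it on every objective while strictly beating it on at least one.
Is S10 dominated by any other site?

No

S1: worse on lease (353 vs 141).
S2: worse on lease (336 vs 141).
S3: worse on lease (431 vs 141).
S4: worse on lease (168 vs 141).
S5: worse on lease (377 vs 141).
S6: worse on lease (146 vs 141).
S7: worse on lease (491 vs 141).
S8: worse on lease (456 vs 141).
S9: worse on lease (183 vs 141).
No option is at least as good as S10 on every objective and strictly better on one.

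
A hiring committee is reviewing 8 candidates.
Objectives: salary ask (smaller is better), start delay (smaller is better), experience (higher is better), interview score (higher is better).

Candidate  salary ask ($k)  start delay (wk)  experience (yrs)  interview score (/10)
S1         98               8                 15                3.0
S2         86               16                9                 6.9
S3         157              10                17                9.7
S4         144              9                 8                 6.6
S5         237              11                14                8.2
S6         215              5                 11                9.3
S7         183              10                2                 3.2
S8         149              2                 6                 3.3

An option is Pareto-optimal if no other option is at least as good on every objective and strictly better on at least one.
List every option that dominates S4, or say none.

S1: worse on interview score (3.0 vs 6.6).
S2: worse on start delay (16 vs 9).
S3: worse on salary ask (157 vs 144).
S5: worse on salary ask (237 vs 144).
S6: worse on salary ask (215 vs 144).
S7: worse on salary ask (183 vs 144).
S8: worse on salary ask (149 vs 144).
No option dominates S4.

none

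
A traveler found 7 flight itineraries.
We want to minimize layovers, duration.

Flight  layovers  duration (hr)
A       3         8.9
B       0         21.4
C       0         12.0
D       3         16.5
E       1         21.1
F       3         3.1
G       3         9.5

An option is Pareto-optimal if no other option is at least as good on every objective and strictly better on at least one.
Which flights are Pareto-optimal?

A: dominated by F (layovers 3≤3, duration 3.1≤8.9).
B: dominated by C (layovers 0≤0, duration 12.0≤21.4).
C: not dominated.
D: dominated by A (layovers 3≤3, duration 8.9≤16.5).
E: dominated by C (layovers 0≤1, duration 12.0≤21.1).
F: not dominated (best duration).
G: dominated by A (layovers 3≤3, duration 8.9≤9.5).

C, F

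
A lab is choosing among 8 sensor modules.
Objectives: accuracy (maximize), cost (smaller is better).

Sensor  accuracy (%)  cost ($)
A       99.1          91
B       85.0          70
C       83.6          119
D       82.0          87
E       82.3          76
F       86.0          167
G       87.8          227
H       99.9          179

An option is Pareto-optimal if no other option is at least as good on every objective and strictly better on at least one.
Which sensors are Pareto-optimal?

A: not dominated.
B: not dominated (best cost).
C: dominated by A (accuracy 99.1≥83.6, cost 91≤119).
D: dominated by B (accuracy 85.0≥82.0, cost 70≤87).
E: dominated by B (accuracy 85.0≥82.3, cost 70≤76).
F: dominated by A (accuracy 99.1≥86.0, cost 91≤167).
G: dominated by A (accuracy 99.1≥87.8, cost 91≤227).
H: not dominated (best accuracy).

A, B, H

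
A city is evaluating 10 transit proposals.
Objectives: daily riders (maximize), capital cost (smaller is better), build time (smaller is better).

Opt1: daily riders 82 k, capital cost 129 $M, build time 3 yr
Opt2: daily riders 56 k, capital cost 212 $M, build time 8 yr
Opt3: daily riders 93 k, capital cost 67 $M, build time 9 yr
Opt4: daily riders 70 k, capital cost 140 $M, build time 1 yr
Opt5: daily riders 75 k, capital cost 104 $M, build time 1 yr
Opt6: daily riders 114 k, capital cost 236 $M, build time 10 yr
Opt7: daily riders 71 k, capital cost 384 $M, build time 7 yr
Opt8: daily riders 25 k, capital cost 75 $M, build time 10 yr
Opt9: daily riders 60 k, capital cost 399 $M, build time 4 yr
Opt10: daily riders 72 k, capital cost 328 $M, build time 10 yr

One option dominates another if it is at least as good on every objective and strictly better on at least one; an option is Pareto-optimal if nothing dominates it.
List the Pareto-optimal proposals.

Opt1: not dominated.
Opt2: dominated by Opt1 (daily riders 82≥56, capital cost 129≤212, build time 3≤8).
Opt3: not dominated (best capital cost).
Opt4: dominated by Opt5 (daily riders 75≥70, capital cost 104≤140, build time 1≤1).
Opt5: not dominated.
Opt6: not dominated (best daily riders).
Opt7: dominated by Opt1 (daily riders 82≥71, capital cost 129≤384, build time 3≤7).
Opt8: dominated by Opt3 (daily riders 93≥25, capital cost 67≤75, build time 9≤10).
Opt9: dominated by Opt1 (daily riders 82≥60, capital cost 129≤399, build time 3≤4).
Opt10: dominated by Opt1 (daily riders 82≥72, capital cost 129≤328, build time 3≤10).

Opt1, Opt3, Opt5, Opt6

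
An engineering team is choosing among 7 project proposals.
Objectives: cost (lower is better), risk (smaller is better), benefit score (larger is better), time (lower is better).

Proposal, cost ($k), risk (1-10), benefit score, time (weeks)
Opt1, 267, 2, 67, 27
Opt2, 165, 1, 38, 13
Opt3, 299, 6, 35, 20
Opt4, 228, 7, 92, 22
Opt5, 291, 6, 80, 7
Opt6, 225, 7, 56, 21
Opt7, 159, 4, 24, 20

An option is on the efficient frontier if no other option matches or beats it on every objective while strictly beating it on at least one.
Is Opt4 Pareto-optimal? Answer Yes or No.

Opt1: worse on cost (267 vs 228).
Opt2: worse on benefit score (38 vs 92).
Opt3: worse on cost (299 vs 228).
Opt5: worse on cost (291 vs 228).
Opt6: worse on benefit score (56 vs 92).
Opt7: worse on benefit score (24 vs 92).
No option is at least as good as Opt4 on every objective and strictly better on one.

Yes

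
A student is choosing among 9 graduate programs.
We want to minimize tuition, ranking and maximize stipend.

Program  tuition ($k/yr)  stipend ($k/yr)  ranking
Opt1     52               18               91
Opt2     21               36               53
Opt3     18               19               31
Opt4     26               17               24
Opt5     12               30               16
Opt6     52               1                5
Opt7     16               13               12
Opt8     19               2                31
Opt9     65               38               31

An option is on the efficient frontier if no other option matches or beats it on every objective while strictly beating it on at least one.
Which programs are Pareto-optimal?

Opt1: dominated by Opt2 (tuition 21≤52, stipend 36≥18, ranking 53≤91).
Opt2: not dominated.
Opt3: dominated by Opt5 (tuition 12≤18, stipend 30≥19, ranking 16≤31).
Opt4: dominated by Opt5 (tuition 12≤26, stipend 30≥17, ranking 16≤24).
Opt5: not dominated (best tuition).
Opt6: not dominated (best ranking).
Opt7: not dominated.
Opt8: dominated by Opt3 (tuition 18≤19, stipend 19≥2, ranking 31≤31).
Opt9: not dominated (best stipend).

Opt2, Opt5, Opt6, Opt7, Opt9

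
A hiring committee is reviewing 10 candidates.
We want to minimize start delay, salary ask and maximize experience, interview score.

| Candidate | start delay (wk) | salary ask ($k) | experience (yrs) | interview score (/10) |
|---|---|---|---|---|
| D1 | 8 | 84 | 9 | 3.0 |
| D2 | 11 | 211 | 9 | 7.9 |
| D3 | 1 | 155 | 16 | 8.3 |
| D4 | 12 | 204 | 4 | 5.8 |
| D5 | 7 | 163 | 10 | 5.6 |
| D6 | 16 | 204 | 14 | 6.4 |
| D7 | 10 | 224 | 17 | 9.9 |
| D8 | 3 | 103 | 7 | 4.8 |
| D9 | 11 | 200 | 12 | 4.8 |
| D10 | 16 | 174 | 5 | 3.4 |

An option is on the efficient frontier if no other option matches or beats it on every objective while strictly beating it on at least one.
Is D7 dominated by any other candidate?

No

D1: worse on experience (9 vs 17).
D2: worse on start delay (11 vs 10).
D3: worse on experience (16 vs 17).
D4: worse on start delay (12 vs 10).
D5: worse on experience (10 vs 17).
D6: worse on start delay (16 vs 10).
D8: worse on experience (7 vs 17).
D9: worse on start delay (11 vs 10).
D10: worse on start delay (16 vs 10).
No option is at least as good as D7 on every objective and strictly better on one.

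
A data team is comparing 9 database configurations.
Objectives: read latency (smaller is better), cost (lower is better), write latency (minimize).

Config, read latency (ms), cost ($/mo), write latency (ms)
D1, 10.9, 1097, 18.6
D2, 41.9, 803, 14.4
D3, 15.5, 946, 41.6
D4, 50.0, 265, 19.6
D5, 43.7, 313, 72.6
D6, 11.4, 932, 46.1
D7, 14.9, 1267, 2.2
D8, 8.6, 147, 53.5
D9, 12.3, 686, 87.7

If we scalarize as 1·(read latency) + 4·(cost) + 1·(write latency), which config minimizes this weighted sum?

D1: 1·10.9 + 4·1097 + 1·18.6 = 4417.5
D2: 1·41.9 + 4·803 + 1·14.4 = 3268.3
D3: 1·15.5 + 4·946 + 1·41.6 = 3841.1
D4: 1·50.0 + 4·265 + 1·19.6 = 1129.6
D5: 1·43.7 + 4·313 + 1·72.6 = 1368.3
D6: 1·11.4 + 4·932 + 1·46.1 = 3785.5
D7: 1·14.9 + 4·1267 + 1·2.2 = 5085.1
D8: 1·8.6 + 4·147 + 1·53.5 = 650.1
D9: 1·12.3 + 4·686 + 1·87.7 = 2844.0
Lowest: D8 at 650.1.

D8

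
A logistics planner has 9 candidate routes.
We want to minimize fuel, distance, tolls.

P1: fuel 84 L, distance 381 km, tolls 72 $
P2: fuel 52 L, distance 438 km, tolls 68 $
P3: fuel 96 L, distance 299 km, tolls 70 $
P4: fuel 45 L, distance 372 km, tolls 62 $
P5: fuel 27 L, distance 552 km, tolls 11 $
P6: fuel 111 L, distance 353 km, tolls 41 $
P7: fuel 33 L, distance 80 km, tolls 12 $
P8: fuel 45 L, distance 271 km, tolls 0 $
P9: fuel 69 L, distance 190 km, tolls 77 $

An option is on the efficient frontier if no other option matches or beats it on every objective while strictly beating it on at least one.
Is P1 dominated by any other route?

Yes

P4 vs P1: fuel 45≤84, distance 372≤381, tolls 62≤72 — P4 is at least as good on every objective and strictly better on at least one, so P4 dominates P1.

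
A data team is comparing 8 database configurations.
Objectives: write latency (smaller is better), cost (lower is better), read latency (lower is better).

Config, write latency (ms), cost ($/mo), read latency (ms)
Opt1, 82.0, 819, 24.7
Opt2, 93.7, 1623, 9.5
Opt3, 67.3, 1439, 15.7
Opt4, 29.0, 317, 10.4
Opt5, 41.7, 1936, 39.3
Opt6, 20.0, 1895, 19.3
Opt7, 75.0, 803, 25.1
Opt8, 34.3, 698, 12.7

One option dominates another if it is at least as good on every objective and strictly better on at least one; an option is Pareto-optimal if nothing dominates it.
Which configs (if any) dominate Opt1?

Opt4: write latency 29.0≤82.0, cost 317≤819, read latency 10.4≤24.7 — dominates Opt1.
Opt8: write latency 34.3≤82.0, cost 698≤819, read latency 12.7≤24.7 — dominates Opt1.
Others (Opt2, Opt3, Opt5, Opt6, Opt7) are each worse than Opt1 on at least one objective.

Opt4, Opt8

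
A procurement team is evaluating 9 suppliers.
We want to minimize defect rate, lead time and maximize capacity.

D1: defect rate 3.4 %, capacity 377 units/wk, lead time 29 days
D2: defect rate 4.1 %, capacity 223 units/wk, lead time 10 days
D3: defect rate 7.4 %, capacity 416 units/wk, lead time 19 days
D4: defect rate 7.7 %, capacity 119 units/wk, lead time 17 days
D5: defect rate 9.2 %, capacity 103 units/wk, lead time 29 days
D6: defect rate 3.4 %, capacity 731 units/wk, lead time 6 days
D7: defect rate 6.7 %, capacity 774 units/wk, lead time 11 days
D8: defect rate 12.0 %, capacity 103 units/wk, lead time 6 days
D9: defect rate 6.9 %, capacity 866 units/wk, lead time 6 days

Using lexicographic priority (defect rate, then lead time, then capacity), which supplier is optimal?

D6

First minimize defect rate: best is 3.4, kept {D1, D6}.
Then minimize lead time: best is 6, kept {D6}.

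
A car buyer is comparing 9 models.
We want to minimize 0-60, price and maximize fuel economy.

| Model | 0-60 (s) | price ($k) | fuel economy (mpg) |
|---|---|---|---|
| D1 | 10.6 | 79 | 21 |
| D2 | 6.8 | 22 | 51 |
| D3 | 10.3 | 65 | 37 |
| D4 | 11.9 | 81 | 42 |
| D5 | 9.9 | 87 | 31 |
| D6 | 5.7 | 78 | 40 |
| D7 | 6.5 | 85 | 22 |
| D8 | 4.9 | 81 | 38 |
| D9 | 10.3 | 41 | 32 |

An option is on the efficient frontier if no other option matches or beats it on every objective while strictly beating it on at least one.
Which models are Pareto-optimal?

D2, D6, D8

D1: dominated by D2 (0-60 6.8≤10.6, price 22≤79, fuel economy 51≥21).
D2: not dominated (best price).
D3: dominated by D2 (0-60 6.8≤10.3, price 22≤65, fuel economy 51≥37).
D4: dominated by D2 (0-60 6.8≤11.9, price 22≤81, fuel economy 51≥42).
D5: dominated by D2 (0-60 6.8≤9.9, price 22≤87, fuel economy 51≥31).
D6: not dominated.
D7: dominated by D6 (0-60 5.7≤6.5, price 78≤85, fuel economy 40≥22).
D8: not dominated (best 0-60).
D9: dominated by D2 (0-60 6.8≤10.3, price 22≤41, fuel economy 51≥32).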